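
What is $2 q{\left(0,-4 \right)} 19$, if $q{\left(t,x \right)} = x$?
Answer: $-152$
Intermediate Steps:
$2 q{\left(0,-4 \right)} 19 = 2 \left(-4\right) 19 = \left(-8\right) 19 = -152$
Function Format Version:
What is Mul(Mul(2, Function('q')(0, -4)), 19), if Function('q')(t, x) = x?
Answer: -152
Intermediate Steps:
Mul(Mul(2, Function('q')(0, -4)), 19) = Mul(Mul(2, -4), 19) = Mul(-8, 19) = -152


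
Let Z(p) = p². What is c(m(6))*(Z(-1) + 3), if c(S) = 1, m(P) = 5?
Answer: 4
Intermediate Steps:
c(m(6))*(Z(-1) + 3) = 1*((-1)² + 3) = 1*(1 + 3) = 1*4 = 4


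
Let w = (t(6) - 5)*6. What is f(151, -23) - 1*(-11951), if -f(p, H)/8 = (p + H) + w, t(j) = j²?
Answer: 9439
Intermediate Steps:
w = 186 (w = (6² - 5)*6 = (36 - 5)*6 = 31*6 = 186)
f(p, H) = -1488 - 8*H - 8*p (f(p, H) = -8*((p + H) + 186) = -8*((H + p) + 186) = -8*(186 + H + p) = -1488 - 8*H - 8*p)
f(151, -23) - 1*(-11951) = (-1488 - 8*(-23) - 8*151) - 1*(-11951) = (-1488 + 184 - 1208) + 11951 = -2512 + 11951 = 9439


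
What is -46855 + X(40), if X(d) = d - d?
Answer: -46855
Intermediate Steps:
X(d) = 0
-46855 + X(40) = -46855 + 0 = -46855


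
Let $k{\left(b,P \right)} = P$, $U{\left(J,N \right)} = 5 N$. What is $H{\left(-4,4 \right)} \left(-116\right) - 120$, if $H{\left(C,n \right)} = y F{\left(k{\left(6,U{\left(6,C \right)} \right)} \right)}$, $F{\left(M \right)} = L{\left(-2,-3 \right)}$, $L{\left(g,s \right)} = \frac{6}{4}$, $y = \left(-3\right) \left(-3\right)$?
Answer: $-1686$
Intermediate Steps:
$y = 9$
$L{\left(g,s \right)} = \frac{3}{2}$ ($L{\left(g,s \right)} = 6 \cdot \frac{1}{4} = \frac{3}{2}$)
$F{\left(M \right)} = \frac{3}{2}$
$H{\left(C,n \right)} = \frac{27}{2}$ ($H{\left(C,n \right)} = 9 \cdot \frac{3}{2} = \frac{27}{2}$)
$H{\left(-4,4 \right)} \left(-116\right) - 120 = \frac{27}{2} \left(-116\right) - 120 = -1566 - 120 = -1686$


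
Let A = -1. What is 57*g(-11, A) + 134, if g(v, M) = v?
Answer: -493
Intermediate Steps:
57*g(-11, A) + 134 = 57*(-11) + 134 = -627 + 134 = -493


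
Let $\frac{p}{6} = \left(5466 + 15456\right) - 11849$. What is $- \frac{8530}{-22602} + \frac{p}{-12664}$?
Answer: $- \frac{280595939}{71557932} \approx -3.9212$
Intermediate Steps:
$p = 54438$ ($p = 6 \left(\left(5466 + 15456\right) - 11849\right) = 6 \left(20922 - 11849\right) = 6 \cdot 9073 = 54438$)
$- \frac{8530}{-22602} + \frac{p}{-12664} = - \frac{8530}{-22602} + \frac{54438}{-12664} = \left(-8530\right) \left(- \frac{1}{22602}\right) + 54438 \left(- \frac{1}{12664}\right) = \frac{4265}{11301} - \frac{27219}{6332} = - \frac{280595939}{71557932}$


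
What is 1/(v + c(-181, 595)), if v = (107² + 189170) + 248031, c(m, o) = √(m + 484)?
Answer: 149550/67095607399 - √303/201286822197 ≈ 2.2288e-6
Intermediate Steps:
c(m, o) = √(484 + m)
v = 448650 (v = (11449 + 189170) + 248031 = 200619 + 248031 = 448650)
1/(v + c(-181, 595)) = 1/(448650 + √(484 - 181)) = 1/(448650 + √303)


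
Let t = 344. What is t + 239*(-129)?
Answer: -30487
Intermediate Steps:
t + 239*(-129) = 344 + 239*(-129) = 344 - 30831 = -30487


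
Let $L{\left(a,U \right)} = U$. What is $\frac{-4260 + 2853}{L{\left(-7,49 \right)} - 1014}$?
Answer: $\frac{1407}{965} \approx 1.458$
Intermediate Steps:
$\frac{-4260 + 2853}{L{\left(-7,49 \right)} - 1014} = \frac{-4260 + 2853}{49 - 1014} = - \frac{1407}{-965} = \left(-1407\right) \left(- \frac{1}{965}\right) = \frac{1407}{965}$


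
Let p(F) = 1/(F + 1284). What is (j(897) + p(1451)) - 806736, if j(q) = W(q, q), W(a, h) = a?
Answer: -2203969664/2735 ≈ -8.0584e+5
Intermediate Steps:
p(F) = 1/(1284 + F)
j(q) = q
(j(897) + p(1451)) - 806736 = (897 + 1/(1284 + 1451)) - 806736 = (897 + 1/2735) - 806736 = 2453296/2735 - 806736 = -2203969664/2735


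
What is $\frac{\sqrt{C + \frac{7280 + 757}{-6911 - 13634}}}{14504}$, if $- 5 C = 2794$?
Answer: $\frac{i \sqrt{236032937735}}{297984680} \approx 0.0016304 i$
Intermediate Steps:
$C = - \frac{2794}{5}$ ($C = \left(- \frac{1}{5}\right) 2794 = - \frac{2794}{5} \approx -558.8$)
$\frac{\sqrt{C + \frac{7280 + 757}{-6911 - 13634}}}{14504} = \frac{\sqrt{- \frac{2794}{5} + \frac{7280 + 757}{-6911 - 13634}}}{14504} = \sqrt{- \frac{2794}{5} + \frac{8037}{-20545}} \cdot \frac{1}{14504} = \sqrt{- \frac{2794}{5} + 8037 \left(- \frac{1}{20545}\right)} \frac{1}{14504} = \sqrt{- \frac{2794}{5} - \frac{8037}{20545}} \cdot \frac{1}{14504} = \sqrt{- \frac{11488583}{20545}} \cdot \frac{1}{14504} = \frac{i \sqrt{236032937735}}{20545} \cdot \frac{1}{14504} = \frac{i \sqrt{236032937735}}{297984680}$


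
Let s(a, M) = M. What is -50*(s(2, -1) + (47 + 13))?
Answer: -2950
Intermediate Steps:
-50*(s(2, -1) + (47 + 13)) = -50*(-1 + (47 + 13)) = -50*(-1 + 60) = -50*59 = -2950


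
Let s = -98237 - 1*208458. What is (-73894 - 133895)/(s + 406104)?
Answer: -207789/99409 ≈ -2.0902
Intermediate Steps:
s = -306695 (s = -98237 - 208458 = -306695)
(-73894 - 133895)/(s + 406104) = (-73894 - 133895)/(-306695 + 406104) = -207789/99409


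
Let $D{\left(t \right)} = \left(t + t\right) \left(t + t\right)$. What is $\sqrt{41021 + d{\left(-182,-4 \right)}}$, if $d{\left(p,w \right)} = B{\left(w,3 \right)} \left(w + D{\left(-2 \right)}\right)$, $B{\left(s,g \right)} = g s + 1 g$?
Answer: $\sqrt{40913} \approx 202.27$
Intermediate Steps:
$B{\left(s,g \right)} = g + g s$ ($B{\left(s,g \right)} = g s + g = g + g s$)
$D{\left(t \right)} = 4 t^{2}$ ($D{\left(t \right)} = 2 t 2 t = 4 t^{2}$)
$d{\left(p,w \right)} = \left(3 + 3 w\right) \left(16 + w\right)$ ($d{\left(p,w \right)} = 3 \left(1 + w\right) \left(w + 4 \left(-2\right)^{2}\right) = \left(3 + 3 w\right) \left(w + 4 \cdot 4\right) = \left(3 + 3 w\right) \left(w + 16\right) = \left(3 + 3 w\right) \left(16 + w\right)$)
$\sqrt{41021 + d{\left(-182,-4 \right)}} = \sqrt{41021 + 3 \left(1 - 4\right) \left(16 - 4\right)} = \sqrt{41021 + 3 \left(-3\right) 12} = \sqrt{41021 - 108} = \sqrt{40913}$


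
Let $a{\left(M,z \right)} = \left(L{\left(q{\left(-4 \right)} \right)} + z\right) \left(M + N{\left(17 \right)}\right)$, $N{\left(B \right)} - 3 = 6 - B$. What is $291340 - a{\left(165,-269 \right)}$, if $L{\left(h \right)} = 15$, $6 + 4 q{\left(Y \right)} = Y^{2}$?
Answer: $331218$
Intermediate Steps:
$N{\left(B \right)} = 9 - B$ ($N{\left(B \right)} = 3 - \left(-6 + B\right) = 9 - B$)
$q{\left(Y \right)} = - \frac{3}{2} + \frac{Y^{2}}{4}$
$a{\left(M,z \right)} = \left(-8 + M\right) \left(15 + z\right)$ ($a{\left(M,z \right)} = \left(15 + z\right) \left(M + \left(9 - 17\right)\right) = \left(15 + z\right) \left(M - 8\right) = \left(15 + z\right) \left(-8 + M\right) = \left(-8 + M\right) \left(15 + z\right)$)
$291340 - a{\left(165,-269 \right)} = 291340 - \left(-120 - -2152 + 15 \cdot 165 + 165 \left(-269\right)\right) = 291340 - \left(-120 + 2152 + 2475 - 44385\right) = 291340 - -39878 = 291340 + 39878 = 331218$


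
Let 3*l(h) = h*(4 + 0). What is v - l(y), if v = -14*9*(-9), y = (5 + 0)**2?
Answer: 3302/3 ≈ 1100.7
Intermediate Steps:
y = 25 (y = 5**2 = 25)
l(h) = 4*h/3 (l(h) = (h*(4 + 0))/3 = (h*4)/3 = (4*h)/3 = 4*h/3)
v = 1134 (v = -126*(-9) = 1134)
v - l(y) = 1134 - 4*25/3 = 1134 - 1*100/3 = 1134 - 100/3 = 3302/3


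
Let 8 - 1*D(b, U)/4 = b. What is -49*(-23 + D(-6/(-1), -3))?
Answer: 735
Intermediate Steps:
D(b, U) = 32 - 4*b
-49*(-23 + D(-6/(-1), -3)) = -49*(-23 + (32 - (-24)/(-1))) = -49*(-23 + (32 - (-24)*(-1))) = -49*(-23 + (32 - 4*6)) = -49*(-23 + (32 - 24)) = -49*(-23 + 8) = -49*(-15) = 735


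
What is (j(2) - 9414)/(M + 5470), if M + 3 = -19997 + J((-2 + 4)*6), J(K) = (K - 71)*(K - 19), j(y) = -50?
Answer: 9464/14117 ≈ 0.67040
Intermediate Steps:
J(K) = (-71 + K)*(-19 + K)
M = -19587 (M = -3 + (-19997 + (1349 + ((-2 + 4)*6)² - 90*(-2 + 4)*6)) = -3 + (-19997 + (1349 + (2*6)² - 180*6)) = -3 + (-19997 + (1349 + 12² - 90*12)) = -3 + (-19997 + (1349 + 144 - 1080)) = -3 + (-19997 + 413) = -3 - 19584 = -19587)
(j(2) - 9414)/(M + 5470) = (-50 - 9414)/(-19587 + 5470) = -9464/(-14117) = -9464*(-1/14117) = 9464/14117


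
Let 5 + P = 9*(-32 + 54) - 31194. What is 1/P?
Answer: -1/31001 ≈ -3.2257e-5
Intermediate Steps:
P = -31001 (P = -5 + (9*(-32 + 54) - 31194) = -5 + (9*22 - 31194) = -5 + (198 - 31194) = -5 - 30996 = -31001)
1/P = 1/(-31001) = -1/31001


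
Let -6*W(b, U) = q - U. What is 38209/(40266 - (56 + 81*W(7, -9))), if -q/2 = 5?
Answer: 76418/80393 ≈ 0.95056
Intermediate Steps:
q = -10 (q = -2*5 = -10)
W(b, U) = 5/3 + U/6 (W(b, U) = -(-10 - U)/6 = 5/3 + U/6)
38209/(40266 - (56 + 81*W(7, -9))) = 38209/(40266 - (56 + 81*(5/3 + (⅙)*(-9)))) = 38209/(40266 - (56 + 81*(5/3 - 3/2))) = 38209/(40266 - (56 + 81*(⅙))) = 38209/(40266 - (56 + 27/2)) = 38209/(40266 - 1*139/2) = 38209/(40266 - 139/2) = 38209/(80393/2) = 38209*(2/80393) = 76418/80393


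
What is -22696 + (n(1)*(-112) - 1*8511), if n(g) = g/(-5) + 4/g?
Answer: -158163/5 ≈ -31633.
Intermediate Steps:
n(g) = 4/g - g/5 (n(g) = g*(-⅕) + 4/g = -g/5 + 4/g = 4/g - g/5)
-22696 + (n(1)*(-112) - 1*8511) = -22696 + ((4/1 - ⅕*1)*(-112) - 1*8511) = -22696 + ((4*1 - ⅕)*(-112) - 8511) = -22696 + ((4 - ⅕)*(-112) - 8511) = -22696 + ((19/5)*(-112) - 8511) = -22696 + (-2128/5 - 8511) = -22696 - 44683/5 = -158163/5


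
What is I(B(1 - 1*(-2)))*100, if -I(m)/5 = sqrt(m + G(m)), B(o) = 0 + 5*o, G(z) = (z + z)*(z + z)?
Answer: -500*sqrt(915) ≈ -15124.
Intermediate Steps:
G(z) = 4*z**2 (G(z) = (2*z)*(2*z) = 4*z**2)
B(o) = 5*o
I(m) = -5*sqrt(m + 4*m**2)
I(B(1 - 1*(-2)))*100 = -5*sqrt(1 + 4*(5*(1 - 1*(-2))))*(sqrt(5)*sqrt(1 - 1*(-2)))*100 = -5*sqrt(1 + 4*(5*(1 + 2)))*(sqrt(5)*sqrt(1 + 2))*100 = -5*sqrt(15)*sqrt(1 + 4*(5*3))*100 = -5*sqrt(15)*sqrt(1 + 4*15)*100 = -5*sqrt(15)*sqrt(1 + 60)*100 = -5*sqrt(915)*100 = -500*sqrt(915)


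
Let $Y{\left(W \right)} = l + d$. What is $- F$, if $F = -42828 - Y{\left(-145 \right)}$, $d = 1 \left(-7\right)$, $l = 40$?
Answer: $42861$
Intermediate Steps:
$d = -7$
$Y{\left(W \right)} = 33$ ($Y{\left(W \right)} = 40 - 7 = 33$)
$F = -42861$ ($F = -42828 - 33 = -42861$)
$- F = \left(-1\right) \left(-42861\right) = 42861$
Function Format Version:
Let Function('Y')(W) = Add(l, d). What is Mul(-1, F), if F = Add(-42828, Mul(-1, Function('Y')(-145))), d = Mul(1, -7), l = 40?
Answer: 42861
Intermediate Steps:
d = -7
Function('Y')(W) = 33 (Function('Y')(W) = Add(40, -7) = 33)
F = -42861 (F = Add(-42828, Mul(-1, 33)) = Add(-42828, -33) = -42861)
Mul(-1, F) = Mul(-1, -42861) = 42861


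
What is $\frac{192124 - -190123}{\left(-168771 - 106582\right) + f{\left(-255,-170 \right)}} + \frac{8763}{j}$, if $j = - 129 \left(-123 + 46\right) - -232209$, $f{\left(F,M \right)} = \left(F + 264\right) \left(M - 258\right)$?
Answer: $- \frac{30037126553}{22535752370} \approx -1.3329$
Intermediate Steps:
$f{\left(F,M \right)} = \left(-258 + M\right) \left(264 + F\right)$ ($f{\left(F,M \right)} = \left(264 + F\right) \left(-258 + M\right) = \left(-258 + M\right) \left(264 + F\right)$)
$j = 242142$ ($j = \left(-129\right) \left(-77\right) + 232209 = 9933 + 232209 = 242142$)
$\frac{192124 - -190123}{\left(-168771 - 106582\right) + f{\left(-255,-170 \right)}} + \frac{8763}{j} = \frac{192124 - -190123}{\left(-168771 - 106582\right) - 3852} + \frac{8763}{242142} = \frac{192124 + 190123}{-275353 + \left(-68112 + 65790 - 44880 + 43350\right)} + 8763 \cdot \frac{1}{242142} = \frac{382247}{-275353 - 3852} + \frac{2921}{80714} = \frac{382247}{-279205} + \frac{2921}{80714} = 382247 \left(- \frac{1}{279205}\right) + \frac{2921}{80714} = - \frac{382247}{279205} + \frac{2921}{80714} = - \frac{30037126553}{22535752370}$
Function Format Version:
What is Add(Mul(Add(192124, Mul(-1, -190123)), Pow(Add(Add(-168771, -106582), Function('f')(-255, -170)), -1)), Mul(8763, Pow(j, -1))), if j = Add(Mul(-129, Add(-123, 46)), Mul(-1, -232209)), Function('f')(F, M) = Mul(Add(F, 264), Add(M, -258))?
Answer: Rational(-30037126553, 22535752370) ≈ -1.3329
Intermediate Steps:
Function('f')(F, M) = Mul(Add(-258, M), Add(264, F)) (Function('f')(F, M) = Mul(Add(264, F), Add(-258, M)) = Mul(Add(-258, M), Add(264, F)))
j = 242142 (j = Add(Mul(-129, -77), 232209) = Add(9933, 232209) = 242142)
Add(Mul(Add(192124, Mul(-1, -190123)), Pow(Add(Add(-168771, -106582), Function('f')(-255, -170)), -1)), Mul(8763, Pow(j, -1))) = Add(Mul(Add(192124, Mul(-1, -190123)), Pow(Add(Add(-168771, -106582), Add(-68112, Mul(-258, -255), Mul(264, -170), Mul(-255, -170))), -1)), Mul(8763, Pow(242142, -1))) = Add(Mul(Add(192124, 190123), Pow(Add(-275353, Add(-68112, 65790, -44880, 43350)), -1)), Mul(8763, Rational(1, 242142))) = Add(Mul(382247, Pow(Add(-275353, -3852), -1)), Rational(2921, 80714)) = Add(Mul(382247, Pow(-279205, -1)), Rational(2921, 80714)) = Add(Mul(382247, Rational(-1, 279205)), Rational(2921, 80714)) = Add(Rational(-382247, 279205), Rational(2921, 80714)) = Rational(-30037126553, 22535752370)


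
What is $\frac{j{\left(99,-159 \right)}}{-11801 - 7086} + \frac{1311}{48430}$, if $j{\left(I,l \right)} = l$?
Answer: $\frac{32461227}{914697410} \approx 0.035488$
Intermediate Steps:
$\frac{j{\left(99,-159 \right)}}{-11801 - 7086} + \frac{1311}{48430} = - \frac{159}{-11801 - 7086} + \frac{1311}{48430} = - \frac{159}{-11801 - 7086} + 1311 \cdot \frac{1}{48430} = - \frac{159}{-18887} + \frac{1311}{48430} = \left(-159\right) \left(- \frac{1}{18887}\right) + \frac{1311}{48430} = \frac{159}{18887} + \frac{1311}{48430} = \frac{32461227}{914697410}$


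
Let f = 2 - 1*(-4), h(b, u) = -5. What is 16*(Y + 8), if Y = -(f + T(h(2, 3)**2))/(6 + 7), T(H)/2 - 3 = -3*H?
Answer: 3872/13 ≈ 297.85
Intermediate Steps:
f = 6 (f = 2 + 4 = 6)
T(H) = 6 - 6*H (T(H) = 6 + 2*(-3*H) = 6 - 6*H)
Y = 138/13 (Y = -(6 + (6 - 6*(-5)**2))/(6 + 7) = -(6 + (6 - 6*25))/13 = -(6 + (6 - 150))/13 = -(6 - 144)/13 = -(-138)/13 = -1*(-138/13) = 138/13 ≈ 10.615)
16*(Y + 8) = 16*(138/13 + 8) = 16*(242/13) = 3872/13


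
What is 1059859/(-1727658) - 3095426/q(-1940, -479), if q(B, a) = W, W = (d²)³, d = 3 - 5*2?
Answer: -5472528843799/203257236042 ≈ -26.924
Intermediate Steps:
d = -7 (d = 3 - 10 = -7)
W = 117649 (W = ((-7)²)³ = 49³ = 117649)
q(B, a) = 117649
1059859/(-1727658) - 3095426/q(-1940, -479) = 1059859/(-1727658) - 3095426/117649 = 1059859*(-1/1727658) - 3095426*1/117649 = -1059859/1727658 - 3095426/117649 = -5472528843799/203257236042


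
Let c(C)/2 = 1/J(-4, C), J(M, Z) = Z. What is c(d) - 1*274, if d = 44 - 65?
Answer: -5756/21 ≈ -274.10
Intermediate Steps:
d = -21
c(C) = 2/C
c(d) - 1*274 = 2/(-21) - 1*274 = 2*(-1/21) - 274 = -2/21 - 274 = -5756/21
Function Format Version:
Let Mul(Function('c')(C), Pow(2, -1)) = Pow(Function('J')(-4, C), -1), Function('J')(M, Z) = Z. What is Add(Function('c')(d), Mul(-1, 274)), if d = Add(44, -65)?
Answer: Rational(-5756, 21) ≈ -274.10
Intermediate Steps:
d = -21
Function('c')(C) = Mul(2, Pow(C, -1))
Add(Function('c')(d), Mul(-1, 274)) = Add(Mul(2, Pow(-21, -1)), Mul(-1, 274)) = Add(Mul(2, Rational(-1, 21)), -274) = Add(Rational(-2, 21), -274) = Rational(-5756, 21)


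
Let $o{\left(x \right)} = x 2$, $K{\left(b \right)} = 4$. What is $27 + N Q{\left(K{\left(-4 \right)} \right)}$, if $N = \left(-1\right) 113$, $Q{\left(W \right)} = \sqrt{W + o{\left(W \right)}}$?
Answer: $27 - 226 \sqrt{3} \approx -364.44$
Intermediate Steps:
$o{\left(x \right)} = 2 x$
$Q{\left(W \right)} = \sqrt{3} \sqrt{W}$ ($Q{\left(W \right)} = \sqrt{W + 2 W} = \sqrt{3 W} = \sqrt{3} \sqrt{W}$)
$N = -113$
$27 + N Q{\left(K{\left(-4 \right)} \right)} = 27 - 113 \sqrt{3} \sqrt{4} = 27 - 113 \sqrt{3} \cdot 2 = 27 - 113 \cdot 2 \sqrt{3} = 27 - 226 \sqrt{3}$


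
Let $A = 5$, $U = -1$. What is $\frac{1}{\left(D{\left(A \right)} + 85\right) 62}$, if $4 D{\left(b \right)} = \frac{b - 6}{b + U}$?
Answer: $\frac{8}{42129} \approx 0.00018989$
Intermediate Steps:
$D{\left(b \right)} = \frac{-6 + b}{4 \left(-1 + b\right)}$ ($D{\left(b \right)} = \frac{\left(b - 6\right) \frac{1}{b - 1}}{4} = \frac{\left(-6 + b\right) \frac{1}{-1 + b}}{4} = \frac{\frac{1}{-1 + b} \left(-6 + b\right)}{4} = \frac{-6 + b}{4 \left(-1 + b\right)}$)
$\frac{1}{\left(D{\left(A \right)} + 85\right) 62} = \frac{1}{\left(\frac{-6 + 5}{4 \left(-1 + 5\right)} + 85\right) 62} = \frac{1}{\left(\frac{1}{4} \cdot \frac{1}{4} \left(-1\right) + 85\right) 62} = \frac{1}{\left(- \frac{1}{16} + 85\right) 62} = \frac{1}{\frac{1359}{16} \cdot 62} = \frac{1}{\frac{42129}{8}} = \frac{8}{42129}$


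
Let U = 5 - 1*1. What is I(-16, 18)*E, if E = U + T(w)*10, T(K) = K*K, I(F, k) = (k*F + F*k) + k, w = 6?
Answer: -203112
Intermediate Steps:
U = 4 (U = 5 - 1 = 4)
I(F, k) = k + 2*F*k (I(F, k) = (F*k + F*k) + k = 2*F*k + k = k + 2*F*k)
T(K) = K²
E = 364 (E = 4 + 6²*10 = 4 + 36*10 = 4 + 360 = 364)
I(-16, 18)*E = (18*(1 + 2*(-16)))*364 = (18*(1 - 32))*364 = (18*(-31))*364 = -558*364 = -203112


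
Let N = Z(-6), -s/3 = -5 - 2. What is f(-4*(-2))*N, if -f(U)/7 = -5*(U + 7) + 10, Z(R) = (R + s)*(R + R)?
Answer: -81900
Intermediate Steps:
s = 21 (s = -3*(-5 - 2) = -3*(-7) = 21)
Z(R) = 2*R*(21 + R) (Z(R) = (R + 21)*(R + R) = (21 + R)*(2*R) = 2*R*(21 + R))
f(U) = 175 + 35*U (f(U) = -7*(-5*(U + 7) + 10) = -7*(-5*(7 + U) + 10) = -7*((-35 - 5*U) + 10) = -7*(-25 - 5*U) = 175 + 35*U)
N = -180 (N = 2*(-6)*(21 - 6) = 2*(-6)*15 = -180)
f(-4*(-2))*N = (175 + 35*(-4*(-2)))*(-180) = (175 + 35*8)*(-180) = (175 + 280)*(-180) = 455*(-180) = -81900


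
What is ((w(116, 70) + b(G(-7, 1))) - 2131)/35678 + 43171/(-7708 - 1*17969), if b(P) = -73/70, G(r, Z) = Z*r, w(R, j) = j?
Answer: -111524140871/64127280420 ≈ -1.7391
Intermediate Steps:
b(P) = -73/70 (b(P) = -73*1/70 = -73/70)
((w(116, 70) + b(G(-7, 1))) - 2131)/35678 + 43171/(-7708 - 1*17969) = ((70 - 73/70) - 2131)/35678 + 43171/(-7708 - 1*17969) = (4827/70 - 2131)*(1/35678) + 43171/(-7708 - 17969) = -144343/70*1/35678 + 43171/(-25677) = -144343/2497460 + 43171*(-1/25677) = -144343/2497460 - 43171/25677 = -111524140871/64127280420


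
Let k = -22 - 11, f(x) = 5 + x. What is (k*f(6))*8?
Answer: -2904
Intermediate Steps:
k = -33
(k*f(6))*8 = -33*(5 + 6)*8 = -33*11*8 = -363*8 = -2904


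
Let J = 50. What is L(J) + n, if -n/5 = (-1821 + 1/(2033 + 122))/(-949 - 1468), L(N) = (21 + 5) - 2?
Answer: 21077194/1041727 ≈ 20.233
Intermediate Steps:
L(N) = 24 (L(N) = 26 - 2 = 24)
n = -3924254/1041727 (n = -5*(-1821 + 1/(2033 + 122))/(-949 - 1468) = -5*(-1821 + 1/2155)/(-2417) = -5*(-1821 + 1/2155)*(-1)/2417 = -(-3924254)*(-1)/(431*2417) = -5*3924254/5208635 = -3924254/1041727 ≈ -3.7671)
L(J) + n = 24 - 3924254/1041727 = 21077194/1041727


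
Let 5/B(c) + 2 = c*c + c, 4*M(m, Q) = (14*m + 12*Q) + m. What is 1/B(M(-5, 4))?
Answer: 589/80 ≈ 7.3625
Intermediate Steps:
M(m, Q) = 3*Q + 15*m/4 (M(m, Q) = ((14*m + 12*Q) + m)/4 = ((12*Q + 14*m) + m)/4 = (12*Q + 15*m)/4 = 3*Q + 15*m/4)
B(c) = 5/(-2 + c + c**2) (B(c) = 5/(-2 + (c*c + c)) = 5/(-2 + (c**2 + c)) = 5/(-2 + (c + c**2)) = 5/(-2 + c + c**2))
1/B(M(-5, 4)) = 1/(5/(-2 + (3*4 + (15/4)*(-5)) + (3*4 + (15/4)*(-5))**2)) = 1/(5/(-2 + (12 - 75/4) + (12 - 75/4)**2)) = 1/(5/(-2 - 27/4 + (-27/4)**2)) = 1/(5/(-2 - 27/4 + 729/16)) = 1/(5/(589/16)) = 1/(5*(16/589)) = 1/(80/589) = 589/80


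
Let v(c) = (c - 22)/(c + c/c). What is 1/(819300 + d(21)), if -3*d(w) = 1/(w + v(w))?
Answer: 1383/1133091878 ≈ 1.2206e-6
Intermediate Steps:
v(c) = (-22 + c)/(1 + c) (v(c) = (-22 + c)/(c + 1) = (-22 + c)/(1 + c))
d(w) = -1/(3*(w + (-22 + w)/(1 + w)))
1/(819300 + d(21)) = 1/(819300 + (-1 - 1*21)/(3*(-22 + 21**2 + 2*21))) = 1/(819300 + (-1 - 21)/(3*(-22 + 441 + 42))) = 1/(819300 + (1/3)*(-22)/461) = 1/(819300 + (1/3)*(1/461)*(-22)) = 1/(819300 - 22/1383) = 1/(1133091878/1383) = 1383/1133091878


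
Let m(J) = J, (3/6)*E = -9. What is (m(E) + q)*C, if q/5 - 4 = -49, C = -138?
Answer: 33534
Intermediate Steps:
E = -18 (E = 2*(-9) = -18)
q = -225 (q = 20 + 5*(-49) = 20 - 245 = -225)
(m(E) + q)*C = (-18 - 225)*(-138) = -243*(-138) = 33534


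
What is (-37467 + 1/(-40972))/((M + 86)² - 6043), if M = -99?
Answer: 1535097925/240669528 ≈ 6.3784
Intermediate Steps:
(-37467 + 1/(-40972))/((M + 86)² - 6043) = (-37467 + 1/(-40972))/((-99 + 86)² - 6043) = (-37467 - 1/40972)/((-13)² - 6043) = -1535097925/(40972*(169 - 6043)) = -1535097925/40972/(-5874) = -1535097925/40972*(-1/5874) = 1535097925/240669528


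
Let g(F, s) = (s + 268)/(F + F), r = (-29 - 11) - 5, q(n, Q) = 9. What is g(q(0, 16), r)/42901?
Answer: 223/772218 ≈ 0.00028878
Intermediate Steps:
r = -45 (r = -40 - 5 = -45)
g(F, s) = (268 + s)/(2*F) (g(F, s) = (268 + s)/((2*F)) = (268 + s)*(1/(2*F)) = (268 + s)/(2*F))
g(q(0, 16), r)/42901 = ((½)*(268 - 45)/9)/42901 = ((½)*(⅑)*223)*(1/42901) = (223/18)*(1/42901) = 223/772218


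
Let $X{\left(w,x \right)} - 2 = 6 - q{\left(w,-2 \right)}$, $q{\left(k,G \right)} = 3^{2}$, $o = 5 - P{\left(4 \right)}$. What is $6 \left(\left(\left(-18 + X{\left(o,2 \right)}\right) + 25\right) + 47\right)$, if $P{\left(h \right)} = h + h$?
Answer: $318$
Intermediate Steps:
$P{\left(h \right)} = 2 h$
$o = -3$ ($o = 5 - 2 \cdot 4 = 5 - 8 = -3$)
$q{\left(k,G \right)} = 9$
$X{\left(w,x \right)} = -1$ ($X{\left(w,x \right)} = 2 + \left(6 - 9\right) = 2 - 3 = -1$)
$6 \left(\left(\left(-18 + X{\left(o,2 \right)}\right) + 25\right) + 47\right) = 6 \left(\left(\left(-18 - 1\right) + 25\right) + 47\right) = 6 \left(\left(-19 + 25\right) + 47\right) = 6 \left(6 + 47\right) = 6 \cdot 53 = 318$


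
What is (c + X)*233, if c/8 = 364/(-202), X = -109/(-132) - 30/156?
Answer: -556569197/173316 ≈ -3211.3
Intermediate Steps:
X = 1087/1716 (X = -109*(-1/132) - 30*1/156 = 109/132 - 5/26 = 1087/1716 ≈ 0.63345)
c = -1456/101 (c = 8*(364/(-202)) = 8*(364*(-1/202)) = 8*(-182/101) = -1456/101 ≈ -14.416)
(c + X)*233 = (-1456/101 + 1087/1716)*233 = -2388709/173316*233 = -556569197/173316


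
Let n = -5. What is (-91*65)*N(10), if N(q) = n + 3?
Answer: 11830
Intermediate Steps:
N(q) = -2 (N(q) = -5 + 3 = -2)
(-91*65)*N(10) = -91*65*(-2) = -5915*(-2) = 11830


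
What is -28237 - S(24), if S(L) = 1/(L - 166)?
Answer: -4009653/142 ≈ -28237.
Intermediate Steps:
S(L) = 1/(-166 + L)
-28237 - S(24) = -28237 - 1/(-166 + 24) = -28237 - 1/(-142) = -28237 - 1*(-1/142) = -28237 + 1/142 = -4009653/142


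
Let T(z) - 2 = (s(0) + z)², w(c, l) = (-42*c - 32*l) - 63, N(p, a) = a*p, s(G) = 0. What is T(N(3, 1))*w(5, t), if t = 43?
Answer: -18139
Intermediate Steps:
w(c, l) = -63 - 42*c - 32*l
T(z) = 2 + z² (T(z) = 2 + (0 + z)² = 2 + z²)
T(N(3, 1))*w(5, t) = (2 + (1*3)²)*(-63 - 42*5 - 32*43) = (2 + 3²)*(-63 - 210 - 1376) = (2 + 9)*(-1649) = 11*(-1649) = -18139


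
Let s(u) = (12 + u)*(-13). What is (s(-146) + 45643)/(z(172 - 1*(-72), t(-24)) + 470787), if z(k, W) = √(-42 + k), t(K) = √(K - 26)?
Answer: 22308241995/221640399167 - 47385*√202/221640399167 ≈ 0.10065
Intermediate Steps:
t(K) = √(-26 + K)
s(u) = -156 - 13*u
(s(-146) + 45643)/(z(172 - 1*(-72), t(-24)) + 470787) = ((-156 - 13*(-146)) + 45643)/(√(-42 + (172 - 1*(-72))) + 470787) = ((-156 + 1898) + 45643)/(√(-42 + (172 + 72)) + 470787) = (1742 + 45643)/(√(-42 + 244) + 470787) = 47385/(√202 + 470787) = 47385/(470787 + √202)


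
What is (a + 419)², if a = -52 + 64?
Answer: 185761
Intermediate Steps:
a = 12
(a + 419)² = (12 + 419)² = 431² = 185761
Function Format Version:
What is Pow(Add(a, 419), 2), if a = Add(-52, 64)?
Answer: 185761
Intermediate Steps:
a = 12
Pow(Add(a, 419), 2) = Pow(Add(12, 419), 2) = Pow(431, 2) = 185761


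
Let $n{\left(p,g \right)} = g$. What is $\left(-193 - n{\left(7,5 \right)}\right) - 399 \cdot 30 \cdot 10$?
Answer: $-119898$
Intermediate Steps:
$\left(-193 - n{\left(7,5 \right)}\right) - 399 \cdot 30 \cdot 10 = \left(-193 - 5\right) - 399 \cdot 30 \cdot 10 = \left(-193 - 5\right) - 119700 = -198 - 119700 = -119898$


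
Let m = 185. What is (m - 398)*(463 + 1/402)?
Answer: -13215017/134 ≈ -98620.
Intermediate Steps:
(m - 398)*(463 + 1/402) = (185 - 398)*(463 + 1/402) = -213*(463 + 1/402) = -213*186127/402 = -13215017/134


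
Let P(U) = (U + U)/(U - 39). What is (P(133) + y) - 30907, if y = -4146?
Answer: -1647358/47 ≈ -35050.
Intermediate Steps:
P(U) = 2*U/(-39 + U) (P(U) = (2*U)/(-39 + U) = 2*U/(-39 + U))
(P(133) + y) - 30907 = (2*133/(-39 + 133) - 4146) - 30907 = (2*133/94 - 4146) - 30907 = (2*133*(1/94) - 4146) - 30907 = (133/47 - 4146) - 30907 = -194729/47 - 30907 = -1647358/47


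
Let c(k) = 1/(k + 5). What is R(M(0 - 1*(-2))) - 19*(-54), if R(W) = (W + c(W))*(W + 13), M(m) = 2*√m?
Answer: 17635/17 + 426*√2/17 ≈ 1072.8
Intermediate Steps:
c(k) = 1/(5 + k)
R(W) = (13 + W)*(W + 1/(5 + W)) (R(W) = (W + 1/(5 + W))*(W + 13) = (W + 1/(5 + W))*(13 + W) = (13 + W)*(W + 1/(5 + W)))
R(M(0 - 1*(-2))) - 19*(-54) = (13 + 2*√(0 - 1*(-2)) + (2*√(0 - 1*(-2)))*(5 + 2*√(0 - 1*(-2)))*(13 + 2*√(0 - 1*(-2))))/(5 + 2*√(0 - 1*(-2))) - 19*(-54) = (13 + 2*√(0 + 2) + (2*√(0 + 2))*(5 + 2*√(0 + 2))*(13 + 2*√(0 + 2)))/(5 + 2*√(0 + 2)) + 1026 = (13 + 2*√2 + (2*√2)*(5 + 2*√2)*(13 + 2*√2))/(5 + 2*√2) + 1026 = (13 + 2*√2 + 2*√2*(5 + 2*√2)*(13 + 2*√2))/(5 + 2*√2) + 1026 = 1026 + (13 + 2*√2 + 2*√2*(5 + 2*√2)*(13 + 2*√2))/(5 + 2*√2)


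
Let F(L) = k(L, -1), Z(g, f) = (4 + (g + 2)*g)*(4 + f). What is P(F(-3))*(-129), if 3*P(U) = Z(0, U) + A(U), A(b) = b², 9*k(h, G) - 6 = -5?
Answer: -57319/81 ≈ -707.64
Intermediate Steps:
k(h, G) = ⅑ (k(h, G) = ⅔ + (⅑)*(-5) = ⅔ - 5/9 = ⅑)
Z(g, f) = (4 + f)*(4 + g*(2 + g)) (Z(g, f) = (4 + (2 + g)*g)*(4 + f) = (4 + g*(2 + g))*(4 + f) = (4 + f)*(4 + g*(2 + g)))
F(L) = ⅑
P(U) = 16/3 + U²/3 + 4*U/3 (P(U) = ((16 + 4*U + 4*0² + 8*0 + U*0² + 2*U*0) + U²)/3 = ((16 + 4*U + 4*0 + 0 + U*0 + 0) + U²)/3 = ((16 + 4*U + 0 + 0 + 0 + 0) + U²)/3 = ((16 + 4*U) + U²)/3 = (16 + U² + 4*U)/3 = 16/3 + U²/3 + 4*U/3)
P(F(-3))*(-129) = (16/3 + (⅑)²/3 + (4/3)*(⅑))*(-129) = (16/3 + (⅓)*(1/81) + 4/27)*(-129) = (16/3 + 1/243 + 4/27)*(-129) = (1333/243)*(-129) = -57319/81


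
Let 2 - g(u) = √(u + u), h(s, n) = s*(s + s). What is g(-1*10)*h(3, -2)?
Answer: 36 - 36*I*√5 ≈ 36.0 - 80.498*I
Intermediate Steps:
h(s, n) = 2*s² (h(s, n) = s*(2*s) = 2*s²)
g(u) = 2 - √2*√u (g(u) = 2 - √(u + u) = 2 - √(2*u) = 2 - √2*√u)
g(-1*10)*h(3, -2) = (2 - √2*√(-1*10))*(2*3²) = (2 - √2*√(-10))*(2*9) = (2 - √2*I*√10)*18 = (2 - 2*I*√5)*18 = 36 - 36*I*√5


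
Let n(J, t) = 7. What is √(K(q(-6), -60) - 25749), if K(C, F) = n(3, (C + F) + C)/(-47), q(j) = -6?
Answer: I*√56879870/47 ≈ 160.47*I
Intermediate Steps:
K(C, F) = -7/47 (K(C, F) = 7/(-47) = 7*(-1/47) = -7/47)
√(K(q(-6), -60) - 25749) = √(-7/47 - 25749) = √(-1210210/47) = I*√56879870/47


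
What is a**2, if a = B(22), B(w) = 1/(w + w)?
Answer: 1/1936 ≈ 0.00051653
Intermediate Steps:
B(w) = 1/(2*w)
a = 1/44 (a = (1/2)/22 = (1/2)*(1/22) = 1/44 ≈ 0.022727)
a**2 = (1/44)**2 = 1/1936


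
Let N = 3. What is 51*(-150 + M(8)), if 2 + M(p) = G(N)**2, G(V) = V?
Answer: -7293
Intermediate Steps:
M(p) = 7 (M(p) = -2 + 3**2 = -2 + 9 = 7)
51*(-150 + M(8)) = 51*(-150 + 7) = 51*(-143) = -7293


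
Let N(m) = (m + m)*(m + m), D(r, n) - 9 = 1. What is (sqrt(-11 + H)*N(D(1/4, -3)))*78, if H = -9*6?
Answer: 31200*I*sqrt(65) ≈ 2.5154e+5*I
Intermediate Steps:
D(r, n) = 10 (D(r, n) = 9 + 1 = 10)
H = -54
N(m) = 4*m**2 (N(m) = (2*m)*(2*m) = 4*m**2)
(sqrt(-11 + H)*N(D(1/4, -3)))*78 = (sqrt(-11 - 54)*(4*10**2))*78 = (sqrt(-65)*(4*100))*78 = ((I*sqrt(65))*400)*78 = (400*I*sqrt(65))*78 = 31200*I*sqrt(65)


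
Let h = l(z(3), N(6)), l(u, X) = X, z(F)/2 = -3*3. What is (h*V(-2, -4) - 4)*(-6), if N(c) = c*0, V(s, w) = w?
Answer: 24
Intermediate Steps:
z(F) = -18 (z(F) = 2*(-3*3) = 2*(-9) = -18)
N(c) = 0
h = 0
(h*V(-2, -4) - 4)*(-6) = (0*(-4) - 4)*(-6) = (0 - 4)*(-6) = -4*(-6) = 24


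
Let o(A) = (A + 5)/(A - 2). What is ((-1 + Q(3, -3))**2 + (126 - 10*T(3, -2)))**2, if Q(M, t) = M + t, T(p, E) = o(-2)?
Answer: 72361/4 ≈ 18090.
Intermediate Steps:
o(A) = (5 + A)/(-2 + A)
T(p, E) = -3/4 (T(p, E) = (5 - 2)/(-2 - 2) = 3/(-4) = -1/4*3 = -3/4)
((-1 + Q(3, -3))**2 + (126 - 10*T(3, -2)))**2 = ((-1 + (3 - 3))**2 + (126 - 10*(-3)/4))**2 = ((-1 + 0)**2 + (126 - 1*(-15/2)))**2 = ((-1)**2 + (126 + 15/2))**2 = (1 + 267/2)**2 = (269/2)**2 = 72361/4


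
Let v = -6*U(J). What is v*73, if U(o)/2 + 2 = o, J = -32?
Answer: 29784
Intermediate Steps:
U(o) = -4 + 2*o
v = 408 (v = -6*(-4 + 2*(-32)) = -6*(-4 - 64) = -6*(-68) = 408)
v*73 = 408*73 = 29784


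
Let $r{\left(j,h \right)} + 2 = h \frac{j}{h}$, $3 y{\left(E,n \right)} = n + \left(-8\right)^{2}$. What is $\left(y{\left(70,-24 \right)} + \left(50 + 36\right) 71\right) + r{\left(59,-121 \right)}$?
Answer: $\frac{18529}{3} \approx 6176.3$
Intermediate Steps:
$y{\left(E,n \right)} = \frac{64}{3} + \frac{n}{3}$ ($y{\left(E,n \right)} = \frac{n + \left(-8\right)^{2}}{3} = \frac{n + 64}{3} = \frac{64 + n}{3} = \frac{64}{3} + \frac{n}{3}$)
$r{\left(j,h \right)} = -2 + j$ ($r{\left(j,h \right)} = -2 + h \frac{j}{h} = -2 + j$)
$\left(y{\left(70,-24 \right)} + \left(50 + 36\right) 71\right) + r{\left(59,-121 \right)} = \left(\left(\frac{64}{3} + \frac{1}{3} \left(-24\right)\right) + \left(50 + 36\right) 71\right) + \left(-2 + 59\right) = \left(\left(\frac{64}{3} - 8\right) + 86 \cdot 71\right) + 57 = \left(\frac{40}{3} + 6106\right) + 57 = \frac{18358}{3} + 57 = \frac{18529}{3}$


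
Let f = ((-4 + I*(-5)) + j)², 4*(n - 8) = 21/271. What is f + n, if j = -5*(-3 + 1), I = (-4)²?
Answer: 5944677/1084 ≈ 5484.0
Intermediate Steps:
I = 16
j = 10 (j = -5*(-2) = 10)
n = 8693/1084 (n = 8 + (21/271)/4 = 8 + (21*(1/271))/4 = 8 + (¼)*(21/271) = 8 + 21/1084 = 8693/1084 ≈ 8.0194)
f = 5476 (f = ((-4 + 16*(-5)) + 10)² = ((-4 - 80) + 10)² = (-84 + 10)² = (-74)² = 5476)
f + n = 5476 + 8693/1084 = 5944677/1084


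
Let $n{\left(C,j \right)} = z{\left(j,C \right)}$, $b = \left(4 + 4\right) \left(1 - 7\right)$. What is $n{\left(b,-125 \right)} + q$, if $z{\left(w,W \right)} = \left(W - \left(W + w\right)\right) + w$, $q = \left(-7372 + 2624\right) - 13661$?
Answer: $-18409$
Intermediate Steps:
$b = -48$ ($b = 8 \left(-6\right) = -48$)
$q = -18409$ ($q = -4748 - 13661 = -18409$)
$z{\left(w,W \right)} = 0$ ($z{\left(w,W \right)} = \left(W - \left(W + w\right)\right) + w = - w + w = 0$)
$n{\left(C,j \right)} = 0$
$n{\left(b,-125 \right)} + q = 0 - 18409 = -18409$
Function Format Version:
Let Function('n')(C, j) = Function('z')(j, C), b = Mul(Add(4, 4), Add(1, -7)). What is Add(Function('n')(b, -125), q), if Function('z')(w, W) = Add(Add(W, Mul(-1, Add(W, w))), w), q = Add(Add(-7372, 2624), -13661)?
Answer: -18409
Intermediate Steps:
b = -48 (b = Mul(8, -6) = -48)
q = -18409 (q = Add(-4748, -13661) = -18409)
Function('z')(w, W) = 0 (Function('z')(w, W) = Add(Add(W, Add(Mul(-1, W), Mul(-1, w))), w) = Add(Mul(-1, w), w) = 0)
Function('n')(C, j) = 0
Add(Function('n')(b, -125), q) = Add(0, -18409) = -18409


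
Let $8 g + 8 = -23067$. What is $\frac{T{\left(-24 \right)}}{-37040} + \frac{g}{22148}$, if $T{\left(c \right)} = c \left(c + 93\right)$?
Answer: $- \frac{35080081}{410180960} \approx -0.085523$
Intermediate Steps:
$g = - \frac{23075}{8}$ ($g = -1 + \frac{1}{8} \left(-23067\right) = -1 - \frac{23067}{8} = - \frac{23075}{8} \approx -2884.4$)
$T{\left(c \right)} = c \left(93 + c\right)$
$\frac{T{\left(-24 \right)}}{-37040} + \frac{g}{22148} = \frac{\left(-24\right) \left(93 - 24\right)}{-37040} - \frac{23075}{8 \cdot 22148} = \left(-24\right) 69 \left(- \frac{1}{37040}\right) - \frac{23075}{177184} = \left(-1656\right) \left(- \frac{1}{37040}\right) - \frac{23075}{177184} = \frac{207}{4630} - \frac{23075}{177184} = - \frac{35080081}{410180960}$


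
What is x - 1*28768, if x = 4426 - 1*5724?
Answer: -30066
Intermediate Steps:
x = -1298 (x = 4426 - 5724 = -1298)
x - 1*28768 = -1298 - 1*28768 = -1298 - 28768 = -30066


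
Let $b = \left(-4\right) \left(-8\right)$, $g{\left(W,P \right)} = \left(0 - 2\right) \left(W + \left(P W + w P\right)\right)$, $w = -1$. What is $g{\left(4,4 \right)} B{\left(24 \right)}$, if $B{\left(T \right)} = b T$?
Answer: $-24576$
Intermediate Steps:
$g{\left(W,P \right)} = - 2 W + 2 P - 2 P W$ ($g{\left(W,P \right)} = \left(0 - 2\right) \left(W + \left(P W - P\right)\right) = - 2 \left(W + \left(- P + P W\right)\right) = - 2 \left(W - P + P W\right) = - 2 W + 2 P - 2 P W$)
$b = 32$
$B{\left(T \right)} = 32 T$
$g{\left(4,4 \right)} B{\left(24 \right)} = \left(\left(-2\right) 4 + 2 \cdot 4 - 8 \cdot 4\right) 32 \cdot 24 = \left(-8 + 8 - 32\right) 768 = \left(-32\right) 768 = -24576$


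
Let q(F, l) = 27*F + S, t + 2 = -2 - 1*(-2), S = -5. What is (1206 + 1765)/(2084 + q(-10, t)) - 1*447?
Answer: -805652/1809 ≈ -445.36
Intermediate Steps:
t = -2 (t = -2 + (-2 - 1*(-2)) = -2 + (-2 + 2) = -2 + 0 = -2)
q(F, l) = -5 + 27*F (q(F, l) = 27*F - 5 = -5 + 27*F)
(1206 + 1765)/(2084 + q(-10, t)) - 1*447 = (1206 + 1765)/(2084 + (-5 + 27*(-10))) - 1*447 = 2971/(2084 + (-5 - 270)) - 447 = 2971/(2084 - 275) - 447 = 2971/1809 - 447 = -805652/1809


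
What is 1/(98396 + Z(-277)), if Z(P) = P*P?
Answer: 1/175125 ≈ 5.7102e-6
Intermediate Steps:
Z(P) = P²
1/(98396 + Z(-277)) = 1/(98396 + (-277)²) = 1/(98396 + 76729) = 1/175125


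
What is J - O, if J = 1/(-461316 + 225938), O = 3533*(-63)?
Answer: 52390199861/235378 ≈ 2.2258e+5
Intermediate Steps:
O = -222579
J = -1/235378 (J = 1/(-235378) = -1/235378 ≈ -4.2485e-6)
J - O = -1/235378 - 1*(-222579) = -1/235378 + 222579 = 52390199861/235378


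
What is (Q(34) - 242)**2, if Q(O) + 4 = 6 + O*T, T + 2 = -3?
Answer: 168100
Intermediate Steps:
T = -5 (T = -2 - 3 = -5)
Q(O) = 2 - 5*O (Q(O) = -4 + (6 + O*(-5)) = -4 + (6 - 5*O) = 2 - 5*O)
(Q(34) - 242)**2 = ((2 - 5*34) - 242)**2 = ((2 - 170) - 242)**2 = (-168 - 242)**2 = (-410)**2 = 168100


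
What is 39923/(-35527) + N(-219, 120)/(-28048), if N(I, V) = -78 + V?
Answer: -560626219/498230648 ≈ -1.1252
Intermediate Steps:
39923/(-35527) + N(-219, 120)/(-28048) = 39923/(-35527) + (-78 + 120)/(-28048) = 39923*(-1/35527) + 42*(-1/28048) = -39923/35527 - 21/14024 = -560626219/498230648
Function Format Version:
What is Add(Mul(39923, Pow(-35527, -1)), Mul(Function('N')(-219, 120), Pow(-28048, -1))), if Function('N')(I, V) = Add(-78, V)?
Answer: Rational(-560626219, 498230648) ≈ -1.1252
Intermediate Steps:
Add(Mul(39923, Pow(-35527, -1)), Mul(Function('N')(-219, 120), Pow(-28048, -1))) = Add(Mul(39923, Pow(-35527, -1)), Mul(Add(-78, 120), Pow(-28048, -1))) = Add(Mul(39923, Rational(-1, 35527)), Mul(42, Rational(-1, 28048))) = Add(Rational(-39923, 35527), Rational(-21, 14024)) = Rational(-560626219, 498230648)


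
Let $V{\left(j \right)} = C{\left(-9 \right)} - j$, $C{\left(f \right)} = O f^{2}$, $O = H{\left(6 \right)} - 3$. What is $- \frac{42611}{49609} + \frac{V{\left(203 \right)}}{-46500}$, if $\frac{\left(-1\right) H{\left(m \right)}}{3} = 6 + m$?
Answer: $- \frac{907313021}{1153409250} \approx -0.78664$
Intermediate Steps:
$H{\left(m \right)} = -18 - 3 m$ ($H{\left(m \right)} = - 3 \left(6 + m\right) = -18 - 3 m$)
$O = -39$ ($O = \left(-18 - 18\right) - 3 = -36 - 3 = -39$)
$C{\left(f \right)} = - 39 f^{2}$
$V{\left(j \right)} = -3159 - j$ ($V{\left(j \right)} = - 39 \left(-9\right)^{2} - j = \left(-39\right) 81 - j = -3159 - j$)
$- \frac{42611}{49609} + \frac{V{\left(203 \right)}}{-46500} = - \frac{42611}{49609} + \frac{-3159 - 203}{-46500} = \left(-42611\right) \frac{1}{49609} + \left(-3159 - 203\right) \left(- \frac{1}{46500}\right) = - \frac{42611}{49609} - - \frac{1681}{23250} = - \frac{42611}{49609} + \frac{1681}{23250} = - \frac{907313021}{1153409250}$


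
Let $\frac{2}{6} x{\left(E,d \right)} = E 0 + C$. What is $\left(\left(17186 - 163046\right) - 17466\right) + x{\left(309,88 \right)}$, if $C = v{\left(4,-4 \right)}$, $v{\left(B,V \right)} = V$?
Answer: $-163338$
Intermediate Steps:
$C = -4$
$x{\left(E,d \right)} = -12$ ($x{\left(E,d \right)} = 3 \left(E 0 - 4\right) = 3 \left(0 - 4\right) = 3 \left(-4\right) = -12$)
$\left(\left(17186 - 163046\right) - 17466\right) + x{\left(309,88 \right)} = \left(\left(17186 - 163046\right) - 17466\right) - 12 = \left(-145860 - 17466\right) - 12 = -163326 - 12 = -163338$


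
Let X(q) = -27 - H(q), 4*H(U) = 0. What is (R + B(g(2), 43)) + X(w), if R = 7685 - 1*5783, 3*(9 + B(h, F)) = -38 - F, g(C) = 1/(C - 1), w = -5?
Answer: 1839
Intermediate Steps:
H(U) = 0 (H(U) = (¼)*0 = 0)
g(C) = 1/(-1 + C)
B(h, F) = -65/3 - F/3 (B(h, F) = -9 + (-38 - F)/3 = -9 + (-38/3 - F/3) = -65/3 - F/3)
X(q) = -27 (X(q) = -27 - 1*0 = -27 + 0 = -27)
R = 1902 (R = 7685 - 5783 = 1902)
(R + B(g(2), 43)) + X(w) = (1902 + (-65/3 - ⅓*43)) - 27 = (1902 + (-65/3 - 43/3)) - 27 = (1902 - 36) - 27 = 1866 - 27 = 1839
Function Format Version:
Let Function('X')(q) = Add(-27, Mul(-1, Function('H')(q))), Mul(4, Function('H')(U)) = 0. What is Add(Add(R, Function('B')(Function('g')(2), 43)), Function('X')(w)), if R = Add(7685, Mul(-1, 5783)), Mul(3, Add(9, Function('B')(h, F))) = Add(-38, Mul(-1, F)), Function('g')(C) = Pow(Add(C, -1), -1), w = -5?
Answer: 1839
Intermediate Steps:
Function('H')(U) = 0 (Function('H')(U) = Mul(Rational(1, 4), 0) = 0)
Function('g')(C) = Pow(Add(-1, C), -1)
Function('B')(h, F) = Add(Rational(-65, 3), Mul(Rational(-1, 3), F)) (Function('B')(h, F) = Add(-9, Mul(Rational(1, 3), Add(-38, Mul(-1, F)))) = Add(-9, Add(Rational(-38, 3), Mul(Rational(-1, 3), F))) = Add(Rational(-65, 3), Mul(Rational(-1, 3), F)))
Function('X')(q) = -27 (Function('X')(q) = Add(-27, Mul(-1, 0)) = Add(-27, 0) = -27)
R = 1902 (R = Add(7685, -5783) = 1902)
Add(Add(R, Function('B')(Function('g')(2), 43)), Function('X')(w)) = Add(Add(1902, Add(Rational(-65, 3), Mul(Rational(-1, 3), 43))), -27) = Add(Add(1902, Add(Rational(-65, 3), Rational(-43, 3))), -27) = Add(Add(1902, -36), -27) = Add(1866, -27) = 1839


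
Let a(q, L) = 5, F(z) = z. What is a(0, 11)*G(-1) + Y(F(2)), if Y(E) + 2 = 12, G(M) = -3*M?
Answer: 25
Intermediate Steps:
Y(E) = 10 (Y(E) = -2 + 12 = 10)
a(0, 11)*G(-1) + Y(F(2)) = 5*(-3*(-1)) + 10 = 5*3 + 10 = 15 + 10 = 25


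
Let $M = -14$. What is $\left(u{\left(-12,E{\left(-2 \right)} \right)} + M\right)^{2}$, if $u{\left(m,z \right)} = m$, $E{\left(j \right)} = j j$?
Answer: $676$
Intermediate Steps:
$E{\left(j \right)} = j^{2}$
$\left(u{\left(-12,E{\left(-2 \right)} \right)} + M\right)^{2} = \left(-12 - 14\right)^{2} = \left(-26\right)^{2} = 676$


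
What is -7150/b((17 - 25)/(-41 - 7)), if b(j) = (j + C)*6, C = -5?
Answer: 7150/29 ≈ 246.55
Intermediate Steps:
b(j) = -30 + 6*j (b(j) = (j - 5)*6 = (-5 + j)*6 = -30 + 6*j)
-7150/b((17 - 25)/(-41 - 7)) = -7150/(-30 + 6*((17 - 25)/(-41 - 7))) = -7150/(-30 + 6*(-8/(-48))) = -7150/(-30 + 6*(-8*(-1/48))) = -7150/(-30 + 6*(⅙)) = -7150/(-30 + 1) = -7150/(-29) = -7150*(-1/29) = 7150/29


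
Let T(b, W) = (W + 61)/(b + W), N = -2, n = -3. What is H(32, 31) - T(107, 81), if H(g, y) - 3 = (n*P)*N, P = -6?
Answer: -3173/94 ≈ -33.755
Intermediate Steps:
T(b, W) = (61 + W)/(W + b)
H(g, y) = -33 (H(g, y) = 3 - 3*(-6)*(-2) = 3 + 18*(-2) = 3 - 36 = -33)
H(32, 31) - T(107, 81) = -33 - (61 + 81)/(81 + 107) = -33 - 142/188 = -33 - 1*71/94 = -33 - 71/94 = -3173/94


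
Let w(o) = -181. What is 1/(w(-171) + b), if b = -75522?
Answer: -1/75703 ≈ -1.3210e-5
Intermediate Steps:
1/(w(-171) + b) = 1/(-181 - 75522) = 1/(-75703) = -1/75703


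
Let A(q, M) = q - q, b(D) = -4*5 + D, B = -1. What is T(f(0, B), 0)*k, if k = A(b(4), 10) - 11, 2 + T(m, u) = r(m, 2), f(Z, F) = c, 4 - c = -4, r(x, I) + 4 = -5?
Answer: 121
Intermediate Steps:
r(x, I) = -9 (r(x, I) = -4 - 5 = -9)
c = 8 (c = 4 - 1*(-4) = 4 + 4 = 8)
f(Z, F) = 8
T(m, u) = -11 (T(m, u) = -2 - 9 = -11)
b(D) = -20 + D
A(q, M) = 0
k = -11 (k = 0 - 11 = -11)
T(f(0, B), 0)*k = -11*(-11) = 121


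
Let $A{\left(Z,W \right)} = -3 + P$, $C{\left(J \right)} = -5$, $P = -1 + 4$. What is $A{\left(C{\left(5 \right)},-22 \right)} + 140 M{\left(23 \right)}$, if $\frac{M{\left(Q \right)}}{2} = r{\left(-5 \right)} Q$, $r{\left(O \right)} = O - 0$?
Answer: $-32200$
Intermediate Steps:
$P = 3$
$r{\left(O \right)} = O$ ($r{\left(O \right)} = O + 0 = O$)
$M{\left(Q \right)} = - 10 Q$ ($M{\left(Q \right)} = 2 \left(- 5 Q\right) = - 10 Q$)
$A{\left(Z,W \right)} = 0$ ($A{\left(Z,W \right)} = -3 + 3 = 0$)
$A{\left(C{\left(5 \right)},-22 \right)} + 140 M{\left(23 \right)} = 0 + 140 \left(\left(-10\right) 23\right) = 0 + 140 \left(-230\right) = 0 - 32200 = -32200$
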